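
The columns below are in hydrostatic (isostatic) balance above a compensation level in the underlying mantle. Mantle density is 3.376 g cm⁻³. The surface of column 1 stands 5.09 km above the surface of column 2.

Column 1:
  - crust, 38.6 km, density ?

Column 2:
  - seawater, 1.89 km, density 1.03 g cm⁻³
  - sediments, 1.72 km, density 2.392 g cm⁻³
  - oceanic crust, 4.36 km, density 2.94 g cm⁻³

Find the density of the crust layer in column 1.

2.72 g cm⁻³

Take the compensation level at the base of the deeper column (depth z_c below the surface of column 1) and equate Σ ρ_i t_i down to z_c; mantle fills any gap and the z_c terms cancel.
Column 1: 38.6×ρ + (z_c − 38.6)×3.376
Column 2: 5.09×0 + 1.89×1.03 + 1.72×2.392 + 4.36×2.94 + (z_c − 5.09 − 7.97)×3.376
The z_c×3.376 term appears on both sides and cancels. Collect the known terms of each column as K = Σ(ρt)_known − 3.376 × (depth of known layers): K_1 = 0 − 3.376×38.6 = −130.3136; K_2 = 18.87934 − 3.376×(5.09 + 7.97) = −25.21122.
Balance: K_1 + 38.6×ρ = K_2, so ρ = (K_2 − K_1)/38.6 = 105.102/38.6 = 2.72 g cm⁻³.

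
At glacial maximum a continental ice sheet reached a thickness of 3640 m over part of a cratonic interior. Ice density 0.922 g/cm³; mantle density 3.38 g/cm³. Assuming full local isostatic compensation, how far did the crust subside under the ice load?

Equating mass per unit area of the two columns: the ice load ρ_ice t is balanced by mantle displaced below, ρ_m s.
s = t ρ_ice / ρ_m = 3640 m × 0.922/3.38 = 993 m.

993 m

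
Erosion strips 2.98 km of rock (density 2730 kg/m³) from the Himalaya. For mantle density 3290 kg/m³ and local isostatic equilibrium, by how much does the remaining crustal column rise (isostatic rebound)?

2.47 km

Unloading: uplift u = e ρ_c/ρ_m = 2.98 km × 2730/3290 = 2.47 km.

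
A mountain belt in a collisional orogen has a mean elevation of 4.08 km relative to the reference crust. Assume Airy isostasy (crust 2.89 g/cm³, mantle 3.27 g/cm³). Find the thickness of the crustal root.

31 km

For local isostatic compensation: the weight of the topography is balanced by the buoyancy of the root, ρ_c h = (ρ_m − ρ_c) r.
r = h · ρ_c / (ρ_m − ρ_c) = 4.08 km × 2.89 / (3.27 − 2.89) = 31 km.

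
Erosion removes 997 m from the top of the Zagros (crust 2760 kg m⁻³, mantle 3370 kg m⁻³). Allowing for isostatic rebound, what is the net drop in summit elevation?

180 m

Rebound u = e ρ_c/ρ_m = 997 m × 2760/3370 = 816.5 m.
Net surface drop = e − u = 997 m − 816.5 m = e (ρ_m − ρ_c)/ρ_m = 180 m.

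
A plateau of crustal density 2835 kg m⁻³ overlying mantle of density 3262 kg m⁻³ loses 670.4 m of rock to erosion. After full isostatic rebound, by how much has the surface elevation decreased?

87.8 m

Rebound u = e ρ_c/ρ_m = 670.4 m × 2835/3262 = 582.6 m.
Net surface drop = e − u = 670.4 m − 582.6 m = e (ρ_m − ρ_c)/ρ_m = 87.8 m.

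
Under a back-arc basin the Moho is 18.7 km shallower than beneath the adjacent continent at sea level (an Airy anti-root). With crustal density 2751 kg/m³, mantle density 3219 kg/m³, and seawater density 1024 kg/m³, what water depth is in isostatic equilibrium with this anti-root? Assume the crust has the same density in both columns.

5.07 km

Replacing a thickness d of crust by seawater at the top must be balanced by replacing crust with mantle at the base: d (ρ_c − ρ_w) = a (ρ_m − ρ_c).
d = a (ρ_m − ρ_c)/(ρ_c − ρ_w) = 18.7 km × 468/1727 = 5.07 km.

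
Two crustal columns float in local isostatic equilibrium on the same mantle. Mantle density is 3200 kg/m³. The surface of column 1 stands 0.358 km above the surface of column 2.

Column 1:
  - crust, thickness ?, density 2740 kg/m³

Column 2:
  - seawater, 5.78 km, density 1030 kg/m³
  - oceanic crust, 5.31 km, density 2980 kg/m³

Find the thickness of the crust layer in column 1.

Take the compensation level at the base of the deeper column (depth z_c below the surface of column 1) and equate Σ ρ_i t_i down to z_c; mantle fills any gap and the z_c terms cancel.
Column 1: x×2740 + (z_c − 0 − x)×3200
Column 2: 0.358×0 + 5.78×1030 + 5.31×2980 + (z_c − 0.358 − 11.09)×3200
The z_c×3200 term appears on both sides and cancels. Collect the known terms of each column as K = Σ(ρt)_known − 3200 × (depth of known layers): K_1 = 0 − 3200×0 = 0; K_2 = 21777.2 − 3200×(0.358 + 11.09) = −14856.4.
Balance: K_1 − x×(3200 − 2740) = K_2, so x = (K_1 − K_2)/(3200 − 2740) = 14856.4/460 = 32.3 km.

32.3 km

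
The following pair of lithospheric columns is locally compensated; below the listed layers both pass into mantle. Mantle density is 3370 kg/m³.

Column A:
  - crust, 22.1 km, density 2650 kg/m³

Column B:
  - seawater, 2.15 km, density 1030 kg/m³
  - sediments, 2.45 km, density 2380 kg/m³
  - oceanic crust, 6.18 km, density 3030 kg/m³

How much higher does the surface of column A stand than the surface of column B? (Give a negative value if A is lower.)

For any compensation level in the mantle, the mantle terms cancel and isostasy reduces to e = (Σt_A − Σt_B) − (Σ(ρt)_A − Σ(ρt)_B) / ρ_m.
Σt_A = 22.1 km; Σt_B = 10.78 km; Σ(ρt)_A = 58565; Σ(ρt)_B = 26770.9 (in km·kg/m³).
e = (22.1 − 10.78) − (58565 − 26770.9) / 3370 = 1.89 km.

1.89 km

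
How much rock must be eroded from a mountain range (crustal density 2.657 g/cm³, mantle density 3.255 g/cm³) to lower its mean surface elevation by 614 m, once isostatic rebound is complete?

Net drop Δ = e − u = e − e ρ_c/ρ_m = e (ρ_m − ρ_c)/ρ_m.
e = Δ ρ_m/(ρ_m − ρ_c) = 614 m × 3.255/0.598 = 3340 m.

3340 m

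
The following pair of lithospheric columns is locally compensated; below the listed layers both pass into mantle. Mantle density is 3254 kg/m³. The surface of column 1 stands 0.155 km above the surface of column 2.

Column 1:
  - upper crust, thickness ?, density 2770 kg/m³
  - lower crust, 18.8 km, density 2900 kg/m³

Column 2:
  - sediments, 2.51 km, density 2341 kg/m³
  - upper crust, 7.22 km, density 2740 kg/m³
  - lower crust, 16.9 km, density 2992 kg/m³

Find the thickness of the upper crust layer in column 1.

Take the compensation level at the base of the deeper column (depth z_c below the surface of column 1) and equate Σ ρ_i t_i down to z_c; mantle fills any gap and the z_c terms cancel.
Column 1: x×2770 + 18.8×2900 + (z_c − 18.8 − x)×3254
Column 2: 0.155×0 + 2.51×2341 + 7.22×2740 + 16.9×2992 + (z_c − 0.155 − 26.63)×3254
The z_c×3254 term appears on both sides and cancels. Collect the known terms of each column as K = Σ(ρt)_known − 3254 × (depth of known layers): K_1 = 54520 − 3254×18.8 = −6655.2; K_2 = 76223.51 − 3254×(0.155 + 26.63) = −10934.88.
Balance: K_1 − x×(3254 − 2770) = K_2, so x = (K_1 − K_2)/(3254 − 2770) = 4279.68/484 = 8.84 km.

8.84 km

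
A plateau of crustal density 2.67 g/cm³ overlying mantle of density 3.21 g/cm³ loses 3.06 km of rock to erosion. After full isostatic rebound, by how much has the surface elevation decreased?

0.515 km

Rebound u = e ρ_c/ρ_m = 3.06 km × 2.67/3.21 = 2.545 km.
Net surface drop = e − u = 3.06 km − 2.545 km = e (ρ_m − ρ_c)/ρ_m = 0.515 km.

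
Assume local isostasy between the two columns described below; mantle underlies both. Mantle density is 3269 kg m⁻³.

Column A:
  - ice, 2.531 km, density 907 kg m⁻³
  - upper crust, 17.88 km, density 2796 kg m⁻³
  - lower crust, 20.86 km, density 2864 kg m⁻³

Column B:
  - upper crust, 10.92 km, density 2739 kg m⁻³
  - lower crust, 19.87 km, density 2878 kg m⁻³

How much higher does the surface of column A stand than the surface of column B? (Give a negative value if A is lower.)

For any compensation level in the mantle, the mantle terms cancel and isostasy reduces to e = (Σt_A − Σt_B) − (Σ(ρt)_A − Σ(ρt)_B) / ρ_m.
Σt_A = 41.271 km; Σt_B = 30.79 km; Σ(ρt)_A = 112031.137; Σ(ρt)_B = 87095.74 (in km·kg m⁻³).
e = (41.271 − 30.79) − (112031.137 − 87095.74) / 3269 = 2.85 km.

2.85 km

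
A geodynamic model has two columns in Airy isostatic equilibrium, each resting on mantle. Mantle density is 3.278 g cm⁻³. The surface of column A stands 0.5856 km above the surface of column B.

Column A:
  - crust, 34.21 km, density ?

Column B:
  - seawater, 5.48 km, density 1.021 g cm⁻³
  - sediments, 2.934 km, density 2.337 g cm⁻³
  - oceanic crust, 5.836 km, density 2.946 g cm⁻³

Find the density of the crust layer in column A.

2.72 g cm⁻³

Take the compensation level at the base of the deeper column (depth z_c below the surface of column A) and equate Σ ρ_i t_i down to z_c; mantle fills any gap and the z_c terms cancel.
Column A: 34.21×ρ + (z_c − 34.21)×3.278
Column B: 0.5856×0 + 5.48×1.021 + 2.934×2.337 + 5.836×2.946 + (z_c − 0.5856 − 14.25)×3.278
The z_c×3.278 term appears on both sides and cancels. Collect the known terms of each column as K = Σ(ρt)_known − 3.278 × (depth of known layers): K_A = 0 − 3.278×34.21 = −112.14038; K_B = 29.644694 − 3.278×(0.5856 + 14.25) = −18.9864028.
Balance: K_A + 34.21×ρ = K_B, so ρ = (K_B − K_A)/34.21 = 93.154/34.21 = 2.72 g cm⁻³.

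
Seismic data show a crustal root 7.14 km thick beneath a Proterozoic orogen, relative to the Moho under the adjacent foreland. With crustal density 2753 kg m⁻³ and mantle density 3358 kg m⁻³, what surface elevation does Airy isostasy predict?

Balancing pressure at the compensation depth: ρ_c h = (ρ_m − ρ_c) r.
h = r (ρ_m − ρ_c) / ρ_c = 7.14 km × (3358 − 2753) / 2753 = 1.57 km.

1.57 km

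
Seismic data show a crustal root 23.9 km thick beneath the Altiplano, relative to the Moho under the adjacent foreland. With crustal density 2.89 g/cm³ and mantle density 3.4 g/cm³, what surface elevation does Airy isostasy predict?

4.22 km

For local isostatic compensation: ρ_c h = (ρ_m − ρ_c) r.
h = r (ρ_m − ρ_c) / ρ_c = 23.9 km × (3.4 − 2.89) / 2.89 = 4.22 km.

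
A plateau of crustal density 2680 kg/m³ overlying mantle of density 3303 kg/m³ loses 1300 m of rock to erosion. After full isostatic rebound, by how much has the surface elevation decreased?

Rebound u = e ρ_c/ρ_m = 1300 m × 2680/3303 = 1055 m.
Net surface drop = e − u = 1300 m − 1055 m = e (ρ_m − ρ_c)/ρ_m = 245 m.

245 m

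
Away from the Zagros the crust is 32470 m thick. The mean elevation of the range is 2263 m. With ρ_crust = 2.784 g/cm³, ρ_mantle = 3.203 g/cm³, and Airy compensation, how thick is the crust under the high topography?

Root depth r = h ρ_c / (ρ_m − ρ_c) = 2263 m × 2.784 / 0.419 = 15040 m.
Total thickness = T + h + r = 32470 m + 2263 m + 15040 m = 49800 m.

49800 m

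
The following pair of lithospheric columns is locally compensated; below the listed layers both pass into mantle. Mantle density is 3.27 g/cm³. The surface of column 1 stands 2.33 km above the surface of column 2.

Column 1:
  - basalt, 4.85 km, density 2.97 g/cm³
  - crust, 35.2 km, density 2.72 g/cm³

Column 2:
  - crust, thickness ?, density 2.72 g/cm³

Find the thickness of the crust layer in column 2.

24 km

Take the compensation level at the base of the deeper column (depth z_c below the surface of column 1) and equate Σ ρ_i t_i down to z_c; mantle fills any gap and the z_c terms cancel.
Column 1: 4.85×2.97 + 35.2×2.72 + (z_c − 40.05)×3.27
Column 2: 2.33×0 + x×2.72 + (z_c − 2.33 − 0 − x)×3.27
The z_c×3.27 term appears on both sides and cancels. Collect the known terms of each column as K = Σ(ρt)_known − 3.27 × (depth of known layers): K_1 = 110.1485 − 3.27×40.05 = −20.815; K_2 = 0 − 3.27×(2.33 + 0) = −7.6191.
Balance: K_1 = K_2 − x×(3.27 − 2.72), so x = (K_2 − K_1)/(3.27 − 2.72) = 13.1959/0.55 = 24 km.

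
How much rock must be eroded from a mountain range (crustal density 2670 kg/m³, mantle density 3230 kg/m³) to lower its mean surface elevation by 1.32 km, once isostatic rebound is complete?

Net drop Δ = e − u = e − e ρ_c/ρ_m = e (ρ_m − ρ_c)/ρ_m.
e = Δ ρ_m/(ρ_m − ρ_c) = 1.32 km × 3230/560 = 7.61 km.

7.61 km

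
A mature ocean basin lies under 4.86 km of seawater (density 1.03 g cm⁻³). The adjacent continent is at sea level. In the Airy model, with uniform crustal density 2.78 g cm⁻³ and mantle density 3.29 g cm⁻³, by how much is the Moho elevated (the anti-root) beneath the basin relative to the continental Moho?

In Airy isostatic equilibrium: replacing crust with seawater at the top is compensated by replacing crust with mantle at the base: d (ρ_c − ρ_w) = a (ρ_m − ρ_c).
a = d (ρ_c − ρ_w)/(ρ_m − ρ_c) = 4.86 km × 1.75/0.51 = 16.7 km.

16.7 km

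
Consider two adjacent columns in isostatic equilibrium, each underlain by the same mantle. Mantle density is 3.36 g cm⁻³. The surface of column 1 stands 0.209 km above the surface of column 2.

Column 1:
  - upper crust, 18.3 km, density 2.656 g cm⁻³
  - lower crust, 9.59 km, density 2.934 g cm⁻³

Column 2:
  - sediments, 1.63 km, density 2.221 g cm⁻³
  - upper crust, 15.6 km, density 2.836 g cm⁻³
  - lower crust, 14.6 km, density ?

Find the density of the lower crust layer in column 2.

Take the compensation level at the base of the deeper column (depth z_c below the surface of column 1) and equate Σ ρ_i t_i down to z_c; mantle fills any gap and the z_c terms cancel.
Column 1: 18.3×2.656 + 9.59×2.934 + (z_c − 27.89)×3.36
Column 2: 0.209×0 + 1.63×2.221 + 15.6×2.836 + 14.6×ρ + (z_c − 0.209 − 31.83)×3.36
The z_c×3.36 term appears on both sides and cancels. Collect the known terms of each column as K = Σ(ρt)_known − 3.36 × (depth of known layers): K_1 = 76.74186 − 3.36×27.89 = −16.96854; K_2 = 47.86183 − 3.36×(0.209 + 31.83) = −59.78921.
Balance: K_1 = K_2 + 14.6×ρ, so ρ = (K_1 − K_2)/14.6 = 42.8207/14.6 = 2.93 g cm⁻³.

2.93 g cm⁻³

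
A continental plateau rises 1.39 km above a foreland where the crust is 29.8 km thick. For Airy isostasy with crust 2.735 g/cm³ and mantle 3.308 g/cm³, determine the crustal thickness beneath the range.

Root depth r = h ρ_c / (ρ_m − ρ_c) = 1.39 km × 2.735 / 0.573 = 6.635 km.
Total thickness = T + h + r = 29.8 km + 1.39 km + 6.635 km = 37.8 km.

37.8 km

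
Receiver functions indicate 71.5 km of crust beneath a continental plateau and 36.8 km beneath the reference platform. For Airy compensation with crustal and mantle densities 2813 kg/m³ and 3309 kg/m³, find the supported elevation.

5.2 km

Excess crust Δ = 71.5 km − 36.8 km = 34.7 km, split between elevation h and root r with h + r = Δ.
Airy balance ρ_c h = (ρ_m − ρ_c) r gives r = h ρ_c/(ρ_m − ρ_c), so h (1 + ρ_c/(ρ_m − ρ_c)) = Δ, i.e. h = Δ (ρ_m − ρ_c)/ρ_m.
h = 34.7 km × 496/3309 = 5.2 km.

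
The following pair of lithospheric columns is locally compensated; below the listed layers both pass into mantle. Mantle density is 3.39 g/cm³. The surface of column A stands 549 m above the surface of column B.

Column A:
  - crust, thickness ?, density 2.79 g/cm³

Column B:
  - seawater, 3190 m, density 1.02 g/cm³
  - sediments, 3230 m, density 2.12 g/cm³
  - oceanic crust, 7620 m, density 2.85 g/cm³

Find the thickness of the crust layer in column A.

29400 m

Take the compensation level at the base of the deeper column (depth z_c below the surface of column A) and equate Σ ρ_i t_i down to z_c; mantle fills any gap and the z_c terms cancel.
Column A: x×2.79 + (z_c − 0 − x)×3.39
Column B: 549×0 + 3190×1.02 + 3230×2.12 + 7620×2.85 + (z_c − 549 − 14040)×3.39
The z_c×3.39 term appears on both sides and cancels. Collect the known terms of each column as K = Σ(ρt)_known − 3.39 × (depth of known layers): K_A = 0 − 3.39×0 = 0; K_B = 31818.4 − 3.39×(549 + 14040) = −17638.31.
Balance: K_A − x×(3.39 − 2.79) = K_B, so x = (K_A − K_B)/(3.39 − 2.79) = 17638.3/0.6 = 29400 m.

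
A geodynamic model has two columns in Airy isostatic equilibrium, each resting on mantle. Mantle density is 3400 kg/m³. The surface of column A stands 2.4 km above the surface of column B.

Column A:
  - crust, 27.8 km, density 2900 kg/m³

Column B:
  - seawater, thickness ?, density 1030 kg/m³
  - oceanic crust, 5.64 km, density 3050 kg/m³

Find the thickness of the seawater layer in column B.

Take the compensation level at the base of the deeper column (depth z_c below the surface of column A) and equate Σ ρ_i t_i down to z_c; mantle fills any gap and the z_c terms cancel.
Column A: 27.8×2900 + (z_c − 27.8)×3400
Column B: 2.4×0 + x×1030 + 5.64×3050 + (z_c − 2.4 − 5.64 − x)×3400
The z_c×3400 term appears on both sides and cancels. Collect the known terms of each column as K = Σ(ρt)_known − 3400 × (depth of known layers): K_A = 80620 − 3400×27.8 = −13900; K_B = 17202 − 3400×(2.4 + 5.64) = −10134.
Balance: K_A = K_B − x×(3400 − 1030), so x = (K_B − K_A)/(3400 − 1030) = 3766/2370 = 1.59 km.

1.59 km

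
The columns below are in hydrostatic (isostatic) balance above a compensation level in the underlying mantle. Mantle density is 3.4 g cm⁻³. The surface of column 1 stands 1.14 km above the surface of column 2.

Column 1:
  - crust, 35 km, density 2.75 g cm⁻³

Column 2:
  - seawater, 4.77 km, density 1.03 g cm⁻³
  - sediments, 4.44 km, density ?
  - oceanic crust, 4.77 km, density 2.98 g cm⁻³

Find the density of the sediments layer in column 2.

2.15 g cm⁻³

Take the compensation level at the base of the deeper column (depth z_c below the surface of column 1) and equate Σ ρ_i t_i down to z_c; mantle fills any gap and the z_c terms cancel.
Column 1: 35×2.75 + (z_c − 35)×3.4
Column 2: 1.14×0 + 4.77×1.03 + 4.44×ρ + 4.77×2.98 + (z_c − 1.14 − 13.98)×3.4
The z_c×3.4 term appears on both sides and cancels. Collect the known terms of each column as K = Σ(ρt)_known − 3.4 × (depth of known layers): K_1 = 96.25 − 3.4×35 = −22.75; K_2 = 19.1277 − 3.4×(1.14 + 13.98) = −32.2803.
Balance: K_1 = K_2 + 4.44×ρ, so ρ = (K_1 − K_2)/4.44 = 9.5303/4.44 = 2.15 g cm⁻³.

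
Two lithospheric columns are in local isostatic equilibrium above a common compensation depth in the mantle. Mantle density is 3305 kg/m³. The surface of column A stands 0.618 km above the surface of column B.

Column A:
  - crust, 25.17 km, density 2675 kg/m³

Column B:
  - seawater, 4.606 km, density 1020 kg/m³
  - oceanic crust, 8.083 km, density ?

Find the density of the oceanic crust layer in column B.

Take the compensation level at the base of the deeper column (depth z_c below the surface of column A) and equate Σ ρ_i t_i down to z_c; mantle fills any gap and the z_c terms cancel.
Column A: 25.17×2675 + (z_c − 25.17)×3305
Column B: 0.618×0 + 4.606×1020 + 8.083×ρ + (z_c − 0.618 − 12.689)×3305
The z_c×3305 term appears on both sides and cancels. Collect the known terms of each column as K = Σ(ρt)_known − 3305 × (depth of known layers): K_A = 67329.75 − 3305×25.17 = −15857.1; K_B = 4698.12 − 3305×(0.618 + 12.689) = −39281.515.
Balance: K_A = K_B + 8.083×ρ, so ρ = (K_A − K_B)/8.083 = 23424.4/8.083 = 2900 kg/m³.

2900 kg/m³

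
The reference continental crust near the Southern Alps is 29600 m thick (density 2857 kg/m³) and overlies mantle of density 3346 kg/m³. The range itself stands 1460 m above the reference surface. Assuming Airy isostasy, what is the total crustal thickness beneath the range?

39600 m

Root depth r = h ρ_c / (ρ_m − ρ_c) = 1460 m × 2857 / 489 = 8530 m.
Total thickness = T + h + r = 29600 m + 1460 m + 8530 m = 39600 m.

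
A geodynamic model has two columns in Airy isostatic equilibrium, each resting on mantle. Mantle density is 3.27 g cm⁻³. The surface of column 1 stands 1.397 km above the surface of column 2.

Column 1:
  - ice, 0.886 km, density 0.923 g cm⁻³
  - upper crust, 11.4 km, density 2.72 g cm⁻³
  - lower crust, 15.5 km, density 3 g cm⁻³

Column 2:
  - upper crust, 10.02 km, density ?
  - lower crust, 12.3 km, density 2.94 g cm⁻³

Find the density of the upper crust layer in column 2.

Take the compensation level at the base of the deeper column (depth z_c below the surface of column 1) and equate Σ ρ_i t_i down to z_c; mantle fills any gap and the z_c terms cancel.
Column 1: 0.886×0.923 + 11.4×2.72 + 15.5×3 + (z_c − 27.786)×3.27
Column 2: 1.397×0 + 10.02×ρ + 12.3×2.94 + (z_c − 1.397 − 22.32)×3.27
The z_c×3.27 term appears on both sides and cancels. Collect the known terms of each column as K = Σ(ρt)_known − 3.27 × (depth of known layers): K_1 = 78.325778 − 3.27×27.786 = −12.534442; K_2 = 36.162 − 3.27×(1.397 + 22.32) = −41.39259.
Balance: K_1 = K_2 + 10.02×ρ, so ρ = (K_1 − K_2)/10.02 = 28.8581/10.02 = 2.88 g cm⁻³.

2.88 g cm⁻³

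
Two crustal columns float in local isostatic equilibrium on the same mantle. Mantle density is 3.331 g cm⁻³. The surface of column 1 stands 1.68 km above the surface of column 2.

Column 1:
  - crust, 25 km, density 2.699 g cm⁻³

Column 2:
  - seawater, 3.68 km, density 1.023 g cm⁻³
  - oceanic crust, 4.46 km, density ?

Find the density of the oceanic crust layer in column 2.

2.95 g cm⁻³

Take the compensation level at the base of the deeper column (depth z_c below the surface of column 1) and equate Σ ρ_i t_i down to z_c; mantle fills any gap and the z_c terms cancel.
Column 1: 25×2.699 + (z_c − 25)×3.331
Column 2: 1.68×0 + 3.68×1.023 + 4.46×ρ + (z_c − 1.68 − 8.14)×3.331
The z_c×3.331 term appears on both sides and cancels. Collect the known terms of each column as K = Σ(ρt)_known − 3.331 × (depth of known layers): K_1 = 67.475 − 3.331×25 = −15.8; K_2 = 3.76464 − 3.331×(1.68 + 8.14) = −28.94578.
Balance: K_1 = K_2 + 4.46×ρ, so ρ = (K_1 − K_2)/4.46 = 13.1458/4.46 = 2.95 g cm⁻³.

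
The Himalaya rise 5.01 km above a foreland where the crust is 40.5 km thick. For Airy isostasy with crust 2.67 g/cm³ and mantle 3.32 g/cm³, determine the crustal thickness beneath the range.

66.1 km

Root depth r = h ρ_c / (ρ_m − ρ_c) = 5.01 km × 2.67 / 0.65 = 20.58 km.
Total thickness = T + h + r = 40.5 km + 5.01 km + 20.58 km = 66.1 km.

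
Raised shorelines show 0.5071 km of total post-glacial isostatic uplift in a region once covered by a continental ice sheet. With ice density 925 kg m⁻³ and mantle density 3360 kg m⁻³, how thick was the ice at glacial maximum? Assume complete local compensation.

u = t ρ_ice/ρ_m → t = u ρ_m/ρ_ice = 0.5071 km × 3360/925 = 1.84 km.

1.84 km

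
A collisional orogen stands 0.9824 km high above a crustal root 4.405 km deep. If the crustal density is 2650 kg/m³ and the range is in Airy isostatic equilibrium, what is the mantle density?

Airy balance: ρ_c h = (ρ_m − ρ_c) r → ρ_m = ρ_c (1 + h/r).
ρ_m = 2650 × (1 + 0.9824 km/4.405 km) = 3240 kg/m³.

3240 kg/m³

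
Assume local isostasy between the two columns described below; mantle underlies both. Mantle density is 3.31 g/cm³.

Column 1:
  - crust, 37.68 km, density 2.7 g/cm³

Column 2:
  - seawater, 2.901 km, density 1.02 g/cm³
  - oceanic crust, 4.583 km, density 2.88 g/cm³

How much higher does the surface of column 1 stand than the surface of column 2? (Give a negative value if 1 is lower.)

4.34 km

For any compensation level in the mantle, the mantle terms cancel and isostasy reduces to e = (Σt_1 − Σt_2) − (Σ(ρt)_1 − Σ(ρt)_2) / ρ_m.
Σt_1 = 37.68 km; Σt_2 = 7.484 km; Σ(ρt)_1 = 101.736; Σ(ρt)_2 = 16.15806 (in km·g/cm³).
e = (37.68 − 7.484) − (101.736 − 16.15806) / 3.31 = 4.34 km.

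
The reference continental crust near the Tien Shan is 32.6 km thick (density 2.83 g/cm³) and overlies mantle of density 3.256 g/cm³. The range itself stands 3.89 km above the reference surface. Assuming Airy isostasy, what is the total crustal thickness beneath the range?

Root depth r = h ρ_c / (ρ_m − ρ_c) = 3.89 km × 2.83 / 0.426 = 25.84 km.
Total thickness = T + h + r = 32.6 km + 3.89 km + 25.84 km = 62.3 km.

62.3 km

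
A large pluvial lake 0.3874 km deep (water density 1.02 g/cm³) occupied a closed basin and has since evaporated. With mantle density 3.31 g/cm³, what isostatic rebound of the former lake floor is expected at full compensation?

0.119 km

u = d ρ_w/ρ_m = 0.3874 km × 1.02/3.31 = 0.119 km.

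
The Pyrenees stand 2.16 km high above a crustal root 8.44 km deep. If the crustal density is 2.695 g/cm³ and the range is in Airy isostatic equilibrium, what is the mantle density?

3.38 g/cm³

Airy balance: ρ_c h = (ρ_m − ρ_c) r → ρ_m = ρ_c (1 + h/r).
ρ_m = 2.695 × (1 + 2.16 km/8.44 km) = 3.38 g/cm³.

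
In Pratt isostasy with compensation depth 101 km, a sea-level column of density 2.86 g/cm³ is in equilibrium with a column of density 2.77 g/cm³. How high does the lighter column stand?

3.28 km

ρ_ref D = ρ (D + h) → h = D (ρ_ref − ρ)/ρ.
h = 101 km × (2.86 − 2.77)/2.77 = 3.28 km.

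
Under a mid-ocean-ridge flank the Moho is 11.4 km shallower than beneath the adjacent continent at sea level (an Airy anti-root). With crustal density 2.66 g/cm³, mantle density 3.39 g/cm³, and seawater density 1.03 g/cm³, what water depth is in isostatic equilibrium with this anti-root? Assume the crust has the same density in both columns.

Replacing a thickness d of crust by seawater at the top must be balanced by replacing crust with mantle at the base: d (ρ_c − ρ_w) = a (ρ_m − ρ_c).
d = a (ρ_m − ρ_c)/(ρ_c − ρ_w) = 11.4 km × 0.73/1.63 = 5.11 km.

5.11 km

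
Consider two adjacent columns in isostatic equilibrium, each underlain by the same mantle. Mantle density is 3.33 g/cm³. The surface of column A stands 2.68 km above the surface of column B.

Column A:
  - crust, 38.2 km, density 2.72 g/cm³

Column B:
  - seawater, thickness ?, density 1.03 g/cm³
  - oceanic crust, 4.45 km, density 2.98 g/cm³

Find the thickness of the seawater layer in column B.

5.57 km

Take the compensation level at the base of the deeper column (depth z_c below the surface of column A) and equate Σ ρ_i t_i down to z_c; mantle fills any gap and the z_c terms cancel.
Column A: 38.2×2.72 + (z_c − 38.2)×3.33
Column B: 2.68×0 + x×1.03 + 4.45×2.98 + (z_c − 2.68 − 4.45 − x)×3.33
The z_c×3.33 term appears on both sides and cancels. Collect the known terms of each column as K = Σ(ρt)_known − 3.33 × (depth of known layers): K_A = 103.904 − 3.33×38.2 = −23.302; K_B = 13.261 − 3.33×(2.68 + 4.45) = −10.4819.
Balance: K_A = K_B − x×(3.33 − 1.03), so x = (K_B − K_A)/(3.33 − 1.03) = 12.8201/2.3 = 5.57 km.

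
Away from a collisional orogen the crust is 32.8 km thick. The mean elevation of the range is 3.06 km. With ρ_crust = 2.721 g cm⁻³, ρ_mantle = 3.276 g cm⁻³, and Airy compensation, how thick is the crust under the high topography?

Root depth r = h ρ_c / (ρ_m − ρ_c) = 3.06 km × 2.721 / 0.555 = 15 km.
Total thickness = T + h + r = 32.8 km + 3.06 km + 15 km = 50.9 km.

50.9 km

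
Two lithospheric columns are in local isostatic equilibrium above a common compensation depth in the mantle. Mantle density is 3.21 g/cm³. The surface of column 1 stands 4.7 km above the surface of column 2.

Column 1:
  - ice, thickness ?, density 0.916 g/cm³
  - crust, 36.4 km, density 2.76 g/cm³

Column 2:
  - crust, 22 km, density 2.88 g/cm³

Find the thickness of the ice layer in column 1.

Take the compensation level at the base of the deeper column (depth z_c below the surface of column 1) and equate Σ ρ_i t_i down to z_c; mantle fills any gap and the z_c terms cancel.
Column 1: x×0.916 + 36.4×2.76 + (z_c − 36.4 − x)×3.21
Column 2: 4.7×0 + 22×2.88 + (z_c − 4.7 − 22)×3.21
The z_c×3.21 term appears on both sides and cancels. Collect the known terms of each column as K = Σ(ρt)_known − 3.21 × (depth of known layers): K_1 = 100.464 − 3.21×36.4 = −16.38; K_2 = 63.36 − 3.21×(4.7 + 22) = −22.347.
Balance: K_1 − x×(3.21 − 0.916) = K_2, so x = (K_1 − K_2)/(3.21 − 0.916) = 5.967/2.294 = 2.6 km.

2.6 km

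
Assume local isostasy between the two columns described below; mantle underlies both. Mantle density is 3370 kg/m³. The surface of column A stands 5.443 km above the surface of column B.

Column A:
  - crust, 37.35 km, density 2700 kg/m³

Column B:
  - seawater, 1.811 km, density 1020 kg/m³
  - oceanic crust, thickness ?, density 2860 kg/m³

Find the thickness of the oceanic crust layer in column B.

4.76 km

Take the compensation level at the base of the deeper column (depth z_c below the surface of column A) and equate Σ ρ_i t_i down to z_c; mantle fills any gap and the z_c terms cancel.
Column A: 37.35×2700 + (z_c − 37.35)×3370
Column B: 5.443×0 + 1.811×1020 + x×2860 + (z_c − 5.443 − 1.811 − x)×3370
The z_c×3370 term appears on both sides and cancels. Collect the known terms of each column as K = Σ(ρt)_known − 3370 × (depth of known layers): K_A = 100845 − 3370×37.35 = −25024.5; K_B = 1847.22 − 3370×(5.443 + 1.811) = −22598.76.
Balance: K_A = K_B − x×(3370 − 2860), so x = (K_B − K_A)/(3370 − 2860) = 2425.74/510 = 4.76 km.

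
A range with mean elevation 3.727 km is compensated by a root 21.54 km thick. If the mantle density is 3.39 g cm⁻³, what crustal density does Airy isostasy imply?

2.89 g cm⁻³

ρ_c h = (ρ_m − ρ_c) r → ρ_c (h + r) = ρ_m r → ρ_c = ρ_m r / (h + r).
ρ_c = 3.39 × 21.54 km / (3.727 km + 21.54 km) = 2.89 g cm⁻³.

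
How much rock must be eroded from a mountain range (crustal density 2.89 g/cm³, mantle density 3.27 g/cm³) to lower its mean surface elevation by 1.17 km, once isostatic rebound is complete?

10.1 km

Net drop Δ = e − u = e − e ρ_c/ρ_m = e (ρ_m − ρ_c)/ρ_m.
e = Δ ρ_m/(ρ_m − ρ_c) = 1.17 km × 3.27/0.38 = 10.1 km.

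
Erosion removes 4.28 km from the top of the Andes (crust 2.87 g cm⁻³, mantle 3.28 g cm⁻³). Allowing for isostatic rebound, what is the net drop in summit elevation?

Rebound u = e ρ_c/ρ_m = 4.28 km × 2.87/3.28 = 3.745 km.
Net surface drop = e − u = 4.28 km − 3.745 km = e (ρ_m − ρ_c)/ρ_m = 0.535 km.

0.535 km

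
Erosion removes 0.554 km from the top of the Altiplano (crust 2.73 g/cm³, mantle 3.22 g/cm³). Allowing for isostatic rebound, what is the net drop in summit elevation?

0.0843 km

Rebound u = e ρ_c/ρ_m = 0.554 km × 2.73/3.22 = 0.4697 km.
Net surface drop = e − u = 0.554 km − 0.4697 km = e (ρ_m − ρ_c)/ρ_m = 0.0843 km.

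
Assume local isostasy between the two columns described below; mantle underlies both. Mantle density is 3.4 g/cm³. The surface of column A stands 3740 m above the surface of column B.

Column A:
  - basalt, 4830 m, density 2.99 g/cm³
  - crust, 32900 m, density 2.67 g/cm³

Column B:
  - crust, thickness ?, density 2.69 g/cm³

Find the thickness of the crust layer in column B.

Take the compensation level at the base of the deeper column (depth z_c below the surface of column A) and equate Σ ρ_i t_i down to z_c; mantle fills any gap and the z_c terms cancel.
Column A: 4830×2.99 + 32900×2.67 + (z_c − 37730)×3.4
Column B: 3740×0 + x×2.69 + (z_c − 3740 − 0 − x)×3.4
The z_c×3.4 term appears on both sides and cancels. Collect the known terms of each column as K = Σ(ρt)_known − 3.4 × (depth of known layers): K_A = 102284.7 − 3.4×37730 = −25997.3; K_B = 0 − 3.4×(3740 + 0) = −12716.
Balance: K_A = K_B − x×(3.4 − 2.69), so x = (K_B − K_A)/(3.4 − 2.69) = 13281.3/0.71 = 18700 m.

18700 m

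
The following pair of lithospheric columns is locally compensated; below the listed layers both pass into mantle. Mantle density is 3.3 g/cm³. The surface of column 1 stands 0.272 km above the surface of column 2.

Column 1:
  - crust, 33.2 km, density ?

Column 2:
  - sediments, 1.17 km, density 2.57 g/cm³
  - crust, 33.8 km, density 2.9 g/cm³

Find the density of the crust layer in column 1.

Take the compensation level at the base of the deeper column (depth z_c below the surface of column 1) and equate Σ ρ_i t_i down to z_c; mantle fills any gap and the z_c terms cancel.
Column 1: 33.2×ρ + (z_c − 33.2)×3.3
Column 2: 0.272×0 + 1.17×2.57 + 33.8×2.9 + (z_c − 0.272 − 34.97)×3.3
The z_c×3.3 term appears on both sides and cancels. Collect the known terms of each column as K = Σ(ρt)_known − 3.3 × (depth of known layers): K_1 = 0 − 3.3×33.2 = −109.56; K_2 = 101.0269 − 3.3×(0.272 + 34.97) = −15.2717.
Balance: K_1 + 33.2×ρ = K_2, so ρ = (K_2 − K_1)/33.2 = 94.2883/33.2 = 2.84 g/cm³.

2.84 g/cm³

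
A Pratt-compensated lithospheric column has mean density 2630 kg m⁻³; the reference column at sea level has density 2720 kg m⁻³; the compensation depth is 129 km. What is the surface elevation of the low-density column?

ρ_ref D = ρ (D + h) → h = D (ρ_ref − ρ)/ρ.
h = 129 km × (2720 − 2630)/2630 = 4.41 km.

4.41 km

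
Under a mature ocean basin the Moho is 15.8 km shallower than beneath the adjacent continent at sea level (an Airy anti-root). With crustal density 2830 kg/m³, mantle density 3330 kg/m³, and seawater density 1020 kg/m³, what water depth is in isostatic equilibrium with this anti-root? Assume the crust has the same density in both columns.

Replacing a thickness d of crust by seawater at the top must be balanced by replacing crust with mantle at the base: d (ρ_c − ρ_w) = a (ρ_m − ρ_c).
d = a (ρ_m − ρ_c)/(ρ_c − ρ_w) = 15.8 km × 500/1810 = 4.36 km.

4.36 km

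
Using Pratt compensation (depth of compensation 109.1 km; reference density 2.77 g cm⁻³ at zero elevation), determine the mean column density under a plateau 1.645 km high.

2.73 g cm⁻³

Pratt balance: ρ_ref D = ρ (D + h).
ρ = ρ_ref D/(D + h) = 2.77 × 109.1 km/(109.1 km + 1.645 km) = 2.73 g cm⁻³.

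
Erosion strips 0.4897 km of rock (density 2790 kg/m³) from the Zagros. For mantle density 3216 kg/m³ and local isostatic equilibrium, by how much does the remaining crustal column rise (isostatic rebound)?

0.425 km

Unloading: uplift u = e ρ_c/ρ_m = 0.4897 km × 2790/3216 = 0.425 km.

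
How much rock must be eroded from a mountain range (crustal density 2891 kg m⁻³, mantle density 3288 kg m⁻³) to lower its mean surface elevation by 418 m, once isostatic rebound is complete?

3460 m

Net drop Δ = e − u = e − e ρ_c/ρ_m = e (ρ_m − ρ_c)/ρ_m.
e = Δ ρ_m/(ρ_m − ρ_c) = 418 m × 3288/397 = 3460 m.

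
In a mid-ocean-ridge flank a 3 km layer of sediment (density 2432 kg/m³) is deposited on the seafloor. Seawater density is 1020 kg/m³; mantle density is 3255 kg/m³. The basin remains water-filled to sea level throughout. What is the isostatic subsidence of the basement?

Submarine loading: the sediment displaces seawater, and the subsidence is in turn flooded, so s (ρ_m − ρ_w) = t (ρ_sed − ρ_w).
s = 3 km × (2432 − 1020) / (3255 − 1020) = 1.9 km.

1.9 km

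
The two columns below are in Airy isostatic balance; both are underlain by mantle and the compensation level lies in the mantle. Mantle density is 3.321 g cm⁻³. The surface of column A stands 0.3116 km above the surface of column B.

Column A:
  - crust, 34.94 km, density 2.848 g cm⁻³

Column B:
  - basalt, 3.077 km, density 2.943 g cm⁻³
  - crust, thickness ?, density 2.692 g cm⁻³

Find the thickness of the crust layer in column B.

Take the compensation level at the base of the deeper column (depth z_c below the surface of column A) and equate Σ ρ_i t_i down to z_c; mantle fills any gap and the z_c terms cancel.
Column A: 34.94×2.848 + (z_c − 34.94)×3.321
Column B: 0.3116×0 + 3.077×2.943 + x×2.692 + (z_c − 0.3116 − 3.077 − x)×3.321
The z_c×3.321 term appears on both sides and cancels. Collect the known terms of each column as K = Σ(ρt)_known − 3.321 × (depth of known layers): K_A = 99.50912 − 3.321×34.94 = −16.52662; K_B = 9.055611 − 3.321×(0.3116 + 3.077) = −2.1979296.
Balance: K_A = K_B − x×(3.321 − 2.692), so x = (K_B − K_A)/(3.321 − 2.692) = 14.3287/0.629 = 22.8 km.

22.8 km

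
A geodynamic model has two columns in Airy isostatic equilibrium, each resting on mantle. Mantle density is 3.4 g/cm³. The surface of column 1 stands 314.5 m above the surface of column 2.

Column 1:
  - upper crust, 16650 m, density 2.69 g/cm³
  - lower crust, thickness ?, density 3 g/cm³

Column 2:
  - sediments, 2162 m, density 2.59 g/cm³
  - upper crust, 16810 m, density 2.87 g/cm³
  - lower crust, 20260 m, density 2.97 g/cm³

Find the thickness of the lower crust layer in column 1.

21600 m

Take the compensation level at the base of the deeper column (depth z_c below the surface of column 1) and equate Σ ρ_i t_i down to z_c; mantle fills any gap and the z_c terms cancel.
Column 1: 16650×2.69 + x×3 + (z_c − 16650 − x)×3.4
Column 2: 314.5×0 + 2162×2.59 + 16810×2.87 + 20260×2.97 + (z_c − 314.5 − 39232)×3.4
The z_c×3.4 term appears on both sides and cancels. Collect the known terms of each column as K = Σ(ρt)_known − 3.4 × (depth of known layers): K_1 = 44788.5 − 3.4×16650 = −11821.5; K_2 = 114016.48 − 3.4×(314.5 + 39232) = −20441.62.
Balance: K_1 − x×(3.4 − 3) = K_2, so x = (K_1 − K_2)/(3.4 − 3) = 8620.12/0.4 = 21600 m.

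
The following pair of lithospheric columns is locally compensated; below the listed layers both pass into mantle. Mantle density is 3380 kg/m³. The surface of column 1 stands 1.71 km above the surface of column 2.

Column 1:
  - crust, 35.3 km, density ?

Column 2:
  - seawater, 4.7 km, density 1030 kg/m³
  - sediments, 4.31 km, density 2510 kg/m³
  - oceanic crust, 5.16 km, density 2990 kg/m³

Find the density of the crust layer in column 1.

Take the compensation level at the base of the deeper column (depth z_c below the surface of column 1) and equate Σ ρ_i t_i down to z_c; mantle fills any gap and the z_c terms cancel.
Column 1: 35.3×ρ + (z_c − 35.3)×3380
Column 2: 1.71×0 + 4.7×1030 + 4.31×2510 + 5.16×2990 + (z_c − 1.71 − 14.17)×3380
The z_c×3380 term appears on both sides and cancels. Collect the known terms of each column as K = Σ(ρt)_known − 3380 × (depth of known layers): K_1 = 0 − 3380×35.3 = −119314; K_2 = 31087.5 − 3380×(1.71 + 14.17) = −22586.9.
Balance: K_1 + 35.3×ρ = K_2, so ρ = (K_2 − K_1)/35.3 = 96727.1/35.3 = 2740 kg/m³.

2740 kg/m³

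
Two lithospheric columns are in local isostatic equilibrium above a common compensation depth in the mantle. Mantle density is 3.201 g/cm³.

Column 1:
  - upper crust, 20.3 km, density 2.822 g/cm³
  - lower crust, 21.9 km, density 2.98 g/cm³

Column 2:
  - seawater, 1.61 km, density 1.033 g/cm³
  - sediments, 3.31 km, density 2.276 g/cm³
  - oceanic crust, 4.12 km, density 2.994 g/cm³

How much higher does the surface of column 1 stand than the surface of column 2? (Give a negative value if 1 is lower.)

1.6 km

For any compensation level in the mantle, the mantle terms cancel and isostasy reduces to e = (Σt_1 − Σt_2) − (Σ(ρt)_1 − Σ(ρt)_2) / ρ_m.
Σt_1 = 42.2 km; Σt_2 = 9.04 km; Σ(ρt)_1 = 122.5486; Σ(ρt)_2 = 21.53197 (in km·g/cm³).
e = (42.2 − 9.04) − (122.5486 − 21.53197) / 3.201 = 1.6 km.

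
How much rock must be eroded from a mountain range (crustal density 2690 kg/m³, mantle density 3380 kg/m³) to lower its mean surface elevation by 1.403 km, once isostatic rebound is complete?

Net drop Δ = e − u = e − e ρ_c/ρ_m = e (ρ_m − ρ_c)/ρ_m.
e = Δ ρ_m/(ρ_m − ρ_c) = 1.403 km × 3380/690 = 6.87 km.

6.87 km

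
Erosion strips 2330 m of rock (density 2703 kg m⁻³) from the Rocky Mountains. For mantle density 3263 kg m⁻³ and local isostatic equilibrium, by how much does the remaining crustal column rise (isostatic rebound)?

Unloading: uplift u = e ρ_c/ρ_m = 2330 m × 2703/3263 = 1930 m.

1930 m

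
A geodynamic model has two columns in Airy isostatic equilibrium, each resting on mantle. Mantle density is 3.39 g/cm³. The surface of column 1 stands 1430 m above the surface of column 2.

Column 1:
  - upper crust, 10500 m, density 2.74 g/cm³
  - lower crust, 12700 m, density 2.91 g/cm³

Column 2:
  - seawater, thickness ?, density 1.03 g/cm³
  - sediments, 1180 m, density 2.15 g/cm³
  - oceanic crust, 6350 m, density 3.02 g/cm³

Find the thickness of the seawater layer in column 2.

Take the compensation level at the base of the deeper column (depth z_c below the surface of column 1) and equate Σ ρ_i t_i down to z_c; mantle fills any gap and the z_c terms cancel.
Column 1: 10500×2.74 + 12700×2.91 + (z_c − 23200)×3.39
Column 2: 1430×0 + x×1.03 + 1180×2.15 + 6350×3.02 + (z_c − 1430 − 7530 − x)×3.39
The z_c×3.39 term appears on both sides and cancels. Collect the known terms of each column as K = Σ(ρt)_known − 3.39 × (depth of known layers): K_1 = 65727 − 3.39×23200 = −12921; K_2 = 21714 − 3.39×(1430 + 7530) = −8660.4.
Balance: K_1 = K_2 − x×(3.39 − 1.03), so x = (K_2 − K_1)/(3.39 − 1.03) = 4260.6/2.36 = 1810 m.

1810 m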